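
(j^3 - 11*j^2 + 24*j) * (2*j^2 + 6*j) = 2*j^5 - 16*j^4 - 18*j^3 + 144*j^2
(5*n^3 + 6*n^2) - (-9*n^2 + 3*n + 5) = 5*n^3 + 15*n^2 - 3*n - 5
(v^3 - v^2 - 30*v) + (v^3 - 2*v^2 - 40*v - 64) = 2*v^3 - 3*v^2 - 70*v - 64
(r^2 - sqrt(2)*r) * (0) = 0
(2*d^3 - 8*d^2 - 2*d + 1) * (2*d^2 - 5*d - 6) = 4*d^5 - 26*d^4 + 24*d^3 + 60*d^2 + 7*d - 6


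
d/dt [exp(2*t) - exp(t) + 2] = (2*exp(t) - 1)*exp(t)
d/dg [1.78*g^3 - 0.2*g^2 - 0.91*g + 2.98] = 5.34*g^2 - 0.4*g - 0.91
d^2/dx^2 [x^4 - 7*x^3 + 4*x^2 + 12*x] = 12*x^2 - 42*x + 8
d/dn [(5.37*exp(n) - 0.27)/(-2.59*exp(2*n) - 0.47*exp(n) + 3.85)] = (13.9083*exp(2*n) - 1.3986*exp(n) + 20.5476)*exp(n)/(6.7081*exp(4*n) + 2.4346*exp(3*n) - 19.7221*exp(2*n) - 3.619*exp(n) + 14.8225)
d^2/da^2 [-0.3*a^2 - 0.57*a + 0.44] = -0.600000000000000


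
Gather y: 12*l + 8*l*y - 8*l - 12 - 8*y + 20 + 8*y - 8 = 8*l*y + 4*l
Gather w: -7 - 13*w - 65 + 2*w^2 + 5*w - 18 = 2*w^2 - 8*w - 90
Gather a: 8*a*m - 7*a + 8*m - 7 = a*(8*m - 7) + 8*m - 7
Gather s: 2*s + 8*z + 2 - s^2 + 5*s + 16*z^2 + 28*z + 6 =-s^2 + 7*s + 16*z^2 + 36*z + 8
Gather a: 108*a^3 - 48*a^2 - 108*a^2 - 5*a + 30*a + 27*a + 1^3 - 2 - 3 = 108*a^3 - 156*a^2 + 52*a - 4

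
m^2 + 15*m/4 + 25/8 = (m + 5/4)*(m + 5/2)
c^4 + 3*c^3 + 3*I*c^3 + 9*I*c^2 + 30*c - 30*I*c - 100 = (c - 2)*(c + 5)*(c - 2*I)*(c + 5*I)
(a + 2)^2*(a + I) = a^3 + 4*a^2 + I*a^2 + 4*a + 4*I*a + 4*I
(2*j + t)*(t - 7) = 2*j*t - 14*j + t^2 - 7*t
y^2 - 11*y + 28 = (y - 7)*(y - 4)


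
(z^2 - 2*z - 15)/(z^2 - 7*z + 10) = (z + 3)/(z - 2)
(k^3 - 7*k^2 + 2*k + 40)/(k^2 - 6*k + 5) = (k^2 - 2*k - 8)/(k - 1)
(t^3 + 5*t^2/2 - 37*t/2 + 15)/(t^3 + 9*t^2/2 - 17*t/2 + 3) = (2*t - 5)/(2*t - 1)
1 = 1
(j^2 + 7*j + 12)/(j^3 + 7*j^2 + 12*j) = 1/j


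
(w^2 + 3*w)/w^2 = (w + 3)/w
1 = 1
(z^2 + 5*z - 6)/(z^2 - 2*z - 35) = (-z^2 - 5*z + 6)/(-z^2 + 2*z + 35)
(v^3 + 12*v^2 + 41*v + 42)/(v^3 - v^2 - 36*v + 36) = (v^3 + 12*v^2 + 41*v + 42)/(v^3 - v^2 - 36*v + 36)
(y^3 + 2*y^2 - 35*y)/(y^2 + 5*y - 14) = y*(y - 5)/(y - 2)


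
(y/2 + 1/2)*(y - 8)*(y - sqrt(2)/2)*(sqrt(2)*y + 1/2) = sqrt(2)*y^4/2 - 7*sqrt(2)*y^3/2 - y^3/4 - 33*sqrt(2)*y^2/8 + 7*y^2/4 + 7*sqrt(2)*y/8 + 2*y + sqrt(2)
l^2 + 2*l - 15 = (l - 3)*(l + 5)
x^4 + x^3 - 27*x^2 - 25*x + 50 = (x - 5)*(x - 1)*(x + 2)*(x + 5)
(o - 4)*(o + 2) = o^2 - 2*o - 8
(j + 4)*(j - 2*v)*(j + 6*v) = j^3 + 4*j^2*v + 4*j^2 - 12*j*v^2 + 16*j*v - 48*v^2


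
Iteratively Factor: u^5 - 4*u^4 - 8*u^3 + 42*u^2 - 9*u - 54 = (u + 3)*(u^4 - 7*u^3 + 13*u^2 + 3*u - 18) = (u - 2)*(u + 3)*(u^3 - 5*u^2 + 3*u + 9) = (u - 3)*(u - 2)*(u + 3)*(u^2 - 2*u - 3) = (u - 3)^2*(u - 2)*(u + 3)*(u + 1)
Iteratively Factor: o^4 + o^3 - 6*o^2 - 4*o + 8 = (o - 1)*(o^3 + 2*o^2 - 4*o - 8) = (o - 2)*(o - 1)*(o^2 + 4*o + 4) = (o - 2)*(o - 1)*(o + 2)*(o + 2)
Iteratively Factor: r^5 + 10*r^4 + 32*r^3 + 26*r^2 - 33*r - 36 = (r + 1)*(r^4 + 9*r^3 + 23*r^2 + 3*r - 36) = (r + 1)*(r + 4)*(r^3 + 5*r^2 + 3*r - 9) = (r - 1)*(r + 1)*(r + 4)*(r^2 + 6*r + 9) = (r - 1)*(r + 1)*(r + 3)*(r + 4)*(r + 3)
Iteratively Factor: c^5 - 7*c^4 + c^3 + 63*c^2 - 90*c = (c - 3)*(c^4 - 4*c^3 - 11*c^2 + 30*c) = (c - 3)*(c - 2)*(c^3 - 2*c^2 - 15*c) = c*(c - 3)*(c - 2)*(c^2 - 2*c - 15) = c*(c - 3)*(c - 2)*(c + 3)*(c - 5)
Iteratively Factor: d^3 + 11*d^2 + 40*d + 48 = (d + 4)*(d^2 + 7*d + 12) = (d + 4)^2*(d + 3)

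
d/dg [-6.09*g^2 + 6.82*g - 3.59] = 6.82 - 12.18*g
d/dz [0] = 0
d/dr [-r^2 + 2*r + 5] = 2 - 2*r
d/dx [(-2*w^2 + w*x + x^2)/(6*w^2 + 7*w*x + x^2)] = 2*w*(10*w^2 + 8*w*x + 3*x^2)/(36*w^4 + 84*w^3*x + 61*w^2*x^2 + 14*w*x^3 + x^4)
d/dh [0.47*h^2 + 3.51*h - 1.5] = 0.94*h + 3.51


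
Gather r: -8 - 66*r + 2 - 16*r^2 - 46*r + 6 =-16*r^2 - 112*r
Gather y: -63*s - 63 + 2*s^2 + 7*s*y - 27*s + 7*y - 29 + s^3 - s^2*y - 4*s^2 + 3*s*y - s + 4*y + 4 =s^3 - 2*s^2 - 91*s + y*(-s^2 + 10*s + 11) - 88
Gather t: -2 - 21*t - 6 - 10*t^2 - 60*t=-10*t^2 - 81*t - 8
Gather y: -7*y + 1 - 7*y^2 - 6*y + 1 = -7*y^2 - 13*y + 2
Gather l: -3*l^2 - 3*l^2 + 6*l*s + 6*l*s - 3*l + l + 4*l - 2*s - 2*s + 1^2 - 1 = -6*l^2 + l*(12*s + 2) - 4*s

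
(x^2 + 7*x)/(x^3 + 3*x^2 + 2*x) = (x + 7)/(x^2 + 3*x + 2)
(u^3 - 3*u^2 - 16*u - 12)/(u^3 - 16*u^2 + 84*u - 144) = (u^2 + 3*u + 2)/(u^2 - 10*u + 24)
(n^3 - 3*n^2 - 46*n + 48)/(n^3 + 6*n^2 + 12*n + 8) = (n^3 - 3*n^2 - 46*n + 48)/(n^3 + 6*n^2 + 12*n + 8)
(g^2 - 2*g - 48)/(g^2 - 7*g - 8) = (g + 6)/(g + 1)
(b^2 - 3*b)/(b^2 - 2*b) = (b - 3)/(b - 2)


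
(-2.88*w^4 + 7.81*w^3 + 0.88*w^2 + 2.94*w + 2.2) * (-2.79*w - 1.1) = 8.0352*w^5 - 18.6219*w^4 - 11.0462*w^3 - 9.1706*w^2 - 9.372*w - 2.42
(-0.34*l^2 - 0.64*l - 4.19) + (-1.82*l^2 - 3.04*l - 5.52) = -2.16*l^2 - 3.68*l - 9.71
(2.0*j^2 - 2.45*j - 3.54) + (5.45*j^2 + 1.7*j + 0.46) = 7.45*j^2 - 0.75*j - 3.08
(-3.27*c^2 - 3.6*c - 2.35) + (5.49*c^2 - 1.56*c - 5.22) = 2.22*c^2 - 5.16*c - 7.57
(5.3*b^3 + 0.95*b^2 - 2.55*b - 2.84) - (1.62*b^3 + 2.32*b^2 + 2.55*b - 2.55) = 3.68*b^3 - 1.37*b^2 - 5.1*b - 0.29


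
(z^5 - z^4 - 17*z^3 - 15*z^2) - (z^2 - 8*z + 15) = z^5 - z^4 - 17*z^3 - 16*z^2 + 8*z - 15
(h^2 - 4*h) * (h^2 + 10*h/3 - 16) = h^4 - 2*h^3/3 - 88*h^2/3 + 64*h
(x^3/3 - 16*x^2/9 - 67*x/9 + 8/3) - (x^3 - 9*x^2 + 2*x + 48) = -2*x^3/3 + 65*x^2/9 - 85*x/9 - 136/3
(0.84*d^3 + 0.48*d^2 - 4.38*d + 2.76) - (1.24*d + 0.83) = 0.84*d^3 + 0.48*d^2 - 5.62*d + 1.93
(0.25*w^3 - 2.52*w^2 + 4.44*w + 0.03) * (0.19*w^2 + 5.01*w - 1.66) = 0.0475*w^5 + 0.7737*w^4 - 12.1966*w^3 + 26.4333*w^2 - 7.2201*w - 0.0498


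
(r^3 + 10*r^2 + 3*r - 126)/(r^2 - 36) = (r^2 + 4*r - 21)/(r - 6)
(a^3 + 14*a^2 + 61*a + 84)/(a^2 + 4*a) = a + 10 + 21/a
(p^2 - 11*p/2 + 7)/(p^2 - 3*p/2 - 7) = (p - 2)/(p + 2)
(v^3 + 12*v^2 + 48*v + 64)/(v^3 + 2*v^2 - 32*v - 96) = (v + 4)/(v - 6)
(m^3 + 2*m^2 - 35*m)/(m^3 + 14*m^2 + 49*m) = (m - 5)/(m + 7)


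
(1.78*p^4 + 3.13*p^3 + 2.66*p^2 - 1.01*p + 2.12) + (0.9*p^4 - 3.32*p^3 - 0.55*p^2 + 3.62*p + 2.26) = 2.68*p^4 - 0.19*p^3 + 2.11*p^2 + 2.61*p + 4.38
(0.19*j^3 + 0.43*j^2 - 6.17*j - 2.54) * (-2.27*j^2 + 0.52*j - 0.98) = -0.4313*j^5 - 0.8773*j^4 + 14.0433*j^3 + 2.136*j^2 + 4.7258*j + 2.4892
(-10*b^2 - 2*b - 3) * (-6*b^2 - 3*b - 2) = 60*b^4 + 42*b^3 + 44*b^2 + 13*b + 6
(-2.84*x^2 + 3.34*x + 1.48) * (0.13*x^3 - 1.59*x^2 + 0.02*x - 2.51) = -0.3692*x^5 + 4.9498*x^4 - 5.175*x^3 + 4.842*x^2 - 8.3538*x - 3.7148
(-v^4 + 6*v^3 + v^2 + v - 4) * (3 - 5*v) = 5*v^5 - 33*v^4 + 13*v^3 - 2*v^2 + 23*v - 12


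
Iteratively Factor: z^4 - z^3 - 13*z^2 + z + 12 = (z + 1)*(z^3 - 2*z^2 - 11*z + 12) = (z + 1)*(z + 3)*(z^2 - 5*z + 4) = (z - 1)*(z + 1)*(z + 3)*(z - 4)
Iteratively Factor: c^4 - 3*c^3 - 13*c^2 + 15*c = (c - 1)*(c^3 - 2*c^2 - 15*c) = c*(c - 1)*(c^2 - 2*c - 15) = c*(c - 1)*(c + 3)*(c - 5)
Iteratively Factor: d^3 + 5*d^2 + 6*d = (d + 2)*(d^2 + 3*d) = d*(d + 2)*(d + 3)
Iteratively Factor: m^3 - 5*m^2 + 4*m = (m - 1)*(m^2 - 4*m) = (m - 4)*(m - 1)*(m)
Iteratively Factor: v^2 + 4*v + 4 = (v + 2)*(v + 2)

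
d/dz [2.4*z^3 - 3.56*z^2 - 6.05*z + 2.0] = 7.2*z^2 - 7.12*z - 6.05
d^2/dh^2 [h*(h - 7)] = 2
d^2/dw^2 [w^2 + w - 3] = 2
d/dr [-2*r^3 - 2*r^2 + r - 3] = -6*r^2 - 4*r + 1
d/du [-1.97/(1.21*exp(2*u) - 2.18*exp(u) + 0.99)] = (4.7674*exp(u) - 4.2946)*exp(u)/(1.21*exp(2*u) - 2.18*exp(u) + 0.99)^2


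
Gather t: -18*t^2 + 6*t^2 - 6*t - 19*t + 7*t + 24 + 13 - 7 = -12*t^2 - 18*t + 30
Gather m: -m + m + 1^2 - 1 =0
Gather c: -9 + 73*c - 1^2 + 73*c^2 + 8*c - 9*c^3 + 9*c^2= -9*c^3 + 82*c^2 + 81*c - 10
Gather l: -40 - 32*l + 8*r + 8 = -32*l + 8*r - 32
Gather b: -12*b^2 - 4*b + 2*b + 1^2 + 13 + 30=-12*b^2 - 2*b + 44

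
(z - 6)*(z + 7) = z^2 + z - 42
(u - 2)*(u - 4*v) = u^2 - 4*u*v - 2*u + 8*v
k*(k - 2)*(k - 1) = k^3 - 3*k^2 + 2*k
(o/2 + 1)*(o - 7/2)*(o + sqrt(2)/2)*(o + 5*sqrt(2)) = o^4/2 - 3*o^3/4 + 11*sqrt(2)*o^3/4 - 33*sqrt(2)*o^2/8 - o^2 - 77*sqrt(2)*o/4 - 15*o/4 - 35/2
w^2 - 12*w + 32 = (w - 8)*(w - 4)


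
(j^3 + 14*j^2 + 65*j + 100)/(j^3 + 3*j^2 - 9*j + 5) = (j^2 + 9*j + 20)/(j^2 - 2*j + 1)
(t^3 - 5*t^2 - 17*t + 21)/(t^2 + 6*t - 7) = (t^2 - 4*t - 21)/(t + 7)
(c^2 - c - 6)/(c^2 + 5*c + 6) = (c - 3)/(c + 3)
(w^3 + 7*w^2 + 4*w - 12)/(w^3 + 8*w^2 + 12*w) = (w - 1)/w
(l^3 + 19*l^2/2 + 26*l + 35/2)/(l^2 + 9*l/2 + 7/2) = l + 5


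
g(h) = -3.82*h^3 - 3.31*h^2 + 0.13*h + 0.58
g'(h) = -11.46*h^2 - 6.62*h + 0.13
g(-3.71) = 149.61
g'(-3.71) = -133.05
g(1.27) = -12.42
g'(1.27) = -26.76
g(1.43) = -17.17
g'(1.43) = -32.77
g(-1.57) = 7.00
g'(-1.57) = -17.72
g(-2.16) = 23.35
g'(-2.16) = -39.04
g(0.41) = -0.19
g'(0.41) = -4.51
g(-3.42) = 114.23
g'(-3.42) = -111.27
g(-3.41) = 113.12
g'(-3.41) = -110.55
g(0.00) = 0.58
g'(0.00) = 0.13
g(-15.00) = 12146.38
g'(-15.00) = -2479.07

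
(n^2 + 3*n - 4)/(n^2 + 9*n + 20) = (n - 1)/(n + 5)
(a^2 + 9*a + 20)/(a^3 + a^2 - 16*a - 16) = (a + 5)/(a^2 - 3*a - 4)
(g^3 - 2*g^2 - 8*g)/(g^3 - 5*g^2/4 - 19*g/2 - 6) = 4*g/(4*g + 3)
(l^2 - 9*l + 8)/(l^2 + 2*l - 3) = (l - 8)/(l + 3)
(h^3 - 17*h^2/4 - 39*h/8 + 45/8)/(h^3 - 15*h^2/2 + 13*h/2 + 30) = (h - 3/4)/(h - 4)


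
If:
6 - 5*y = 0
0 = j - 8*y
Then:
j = 48/5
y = 6/5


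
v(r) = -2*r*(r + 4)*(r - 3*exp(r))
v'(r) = -2*r*(1 - 3*exp(r))*(r + 4) - 2*r*(r - 3*exp(r)) - 2*(r + 4)*(r - 3*exp(r))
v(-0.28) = -5.31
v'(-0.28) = 14.89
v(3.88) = 8645.99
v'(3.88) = 12147.65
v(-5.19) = 64.31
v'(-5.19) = -78.58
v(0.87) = 53.31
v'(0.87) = 124.42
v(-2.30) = -20.34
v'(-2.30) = 2.35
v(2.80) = 1772.01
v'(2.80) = 2734.01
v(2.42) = 973.12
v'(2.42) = 1570.94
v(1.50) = 197.09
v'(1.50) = 372.57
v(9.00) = 5686258.92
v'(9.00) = 6757342.00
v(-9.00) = 810.03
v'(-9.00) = -341.98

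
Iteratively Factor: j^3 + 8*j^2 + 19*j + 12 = (j + 3)*(j^2 + 5*j + 4) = (j + 1)*(j + 3)*(j + 4)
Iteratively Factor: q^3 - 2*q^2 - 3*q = (q)*(q^2 - 2*q - 3) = q*(q + 1)*(q - 3)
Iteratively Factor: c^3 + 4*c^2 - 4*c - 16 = (c + 4)*(c^2 - 4) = (c - 2)*(c + 4)*(c + 2)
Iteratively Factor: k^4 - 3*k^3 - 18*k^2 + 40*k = (k + 4)*(k^3 - 7*k^2 + 10*k) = (k - 2)*(k + 4)*(k^2 - 5*k) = k*(k - 2)*(k + 4)*(k - 5)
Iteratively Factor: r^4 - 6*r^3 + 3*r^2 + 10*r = (r - 2)*(r^3 - 4*r^2 - 5*r) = (r - 5)*(r - 2)*(r^2 + r) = (r - 5)*(r - 2)*(r + 1)*(r)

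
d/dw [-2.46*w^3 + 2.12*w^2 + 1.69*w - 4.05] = -7.38*w^2 + 4.24*w + 1.69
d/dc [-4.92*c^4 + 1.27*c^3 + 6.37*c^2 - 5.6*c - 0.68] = -19.68*c^3 + 3.81*c^2 + 12.74*c - 5.6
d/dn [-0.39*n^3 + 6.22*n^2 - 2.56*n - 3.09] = -1.17*n^2 + 12.44*n - 2.56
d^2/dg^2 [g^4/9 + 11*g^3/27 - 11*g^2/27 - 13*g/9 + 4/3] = 4*g^2/3 + 22*g/9 - 22/27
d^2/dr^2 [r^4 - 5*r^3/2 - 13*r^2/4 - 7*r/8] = 12*r^2 - 15*r - 13/2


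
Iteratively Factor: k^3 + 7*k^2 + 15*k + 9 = (k + 3)*(k^2 + 4*k + 3) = (k + 1)*(k + 3)*(k + 3)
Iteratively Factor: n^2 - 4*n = (n - 4)*(n)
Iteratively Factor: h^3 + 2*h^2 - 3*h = (h)*(h^2 + 2*h - 3) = h*(h - 1)*(h + 3)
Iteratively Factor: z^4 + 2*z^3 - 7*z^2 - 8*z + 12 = (z + 2)*(z^3 - 7*z + 6) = (z - 2)*(z + 2)*(z^2 + 2*z - 3) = (z - 2)*(z - 1)*(z + 2)*(z + 3)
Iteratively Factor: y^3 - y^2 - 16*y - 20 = (y + 2)*(y^2 - 3*y - 10) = (y - 5)*(y + 2)*(y + 2)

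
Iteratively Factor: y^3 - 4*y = (y)*(y^2 - 4) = y*(y + 2)*(y - 2)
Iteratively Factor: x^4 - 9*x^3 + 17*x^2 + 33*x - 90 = (x - 5)*(x^3 - 4*x^2 - 3*x + 18) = (x - 5)*(x - 3)*(x^2 - x - 6) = (x - 5)*(x - 3)^2*(x + 2)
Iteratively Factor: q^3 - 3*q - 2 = (q - 2)*(q^2 + 2*q + 1) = (q - 2)*(q + 1)*(q + 1)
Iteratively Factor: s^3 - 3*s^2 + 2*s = (s - 2)*(s^2 - s) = s*(s - 2)*(s - 1)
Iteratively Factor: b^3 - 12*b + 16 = (b - 2)*(b^2 + 2*b - 8) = (b - 2)^2*(b + 4)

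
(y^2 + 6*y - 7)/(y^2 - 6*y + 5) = (y + 7)/(y - 5)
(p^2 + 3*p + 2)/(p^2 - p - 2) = (p + 2)/(p - 2)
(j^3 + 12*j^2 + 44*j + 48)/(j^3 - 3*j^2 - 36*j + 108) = (j^2 + 6*j + 8)/(j^2 - 9*j + 18)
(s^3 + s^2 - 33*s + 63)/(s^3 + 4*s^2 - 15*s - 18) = (s^2 + 4*s - 21)/(s^2 + 7*s + 6)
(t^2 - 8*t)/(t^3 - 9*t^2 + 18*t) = (t - 8)/(t^2 - 9*t + 18)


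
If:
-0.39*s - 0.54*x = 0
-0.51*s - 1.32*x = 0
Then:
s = 0.00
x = 0.00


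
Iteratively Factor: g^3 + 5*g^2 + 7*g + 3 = (g + 1)*(g^2 + 4*g + 3) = (g + 1)*(g + 3)*(g + 1)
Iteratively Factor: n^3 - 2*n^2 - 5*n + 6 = (n - 3)*(n^2 + n - 2) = (n - 3)*(n - 1)*(n + 2)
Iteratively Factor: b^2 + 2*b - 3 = (b - 1)*(b + 3)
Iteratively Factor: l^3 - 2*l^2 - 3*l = (l - 3)*(l^2 + l) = (l - 3)*(l + 1)*(l)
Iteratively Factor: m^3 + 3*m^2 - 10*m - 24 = (m + 2)*(m^2 + m - 12) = (m + 2)*(m + 4)*(m - 3)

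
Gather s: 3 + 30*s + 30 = 30*s + 33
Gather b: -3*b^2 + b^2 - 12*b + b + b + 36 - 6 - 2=-2*b^2 - 10*b + 28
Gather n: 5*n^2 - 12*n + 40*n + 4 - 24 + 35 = 5*n^2 + 28*n + 15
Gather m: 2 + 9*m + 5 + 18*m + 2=27*m + 9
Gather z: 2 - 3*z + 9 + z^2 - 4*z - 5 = z^2 - 7*z + 6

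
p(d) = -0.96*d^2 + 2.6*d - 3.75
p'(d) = 2.6 - 1.92*d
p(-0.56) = -5.51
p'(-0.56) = 3.68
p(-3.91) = -28.59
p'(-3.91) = 10.11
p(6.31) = -25.57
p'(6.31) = -9.52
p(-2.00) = -12.79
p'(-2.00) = 6.44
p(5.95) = -22.27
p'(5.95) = -8.82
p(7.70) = -40.65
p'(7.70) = -12.18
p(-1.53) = -9.98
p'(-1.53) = 5.54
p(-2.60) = -17.00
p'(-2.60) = 7.59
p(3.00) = -4.59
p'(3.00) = -3.16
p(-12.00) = -173.19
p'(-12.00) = 25.64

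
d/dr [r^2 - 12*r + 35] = 2*r - 12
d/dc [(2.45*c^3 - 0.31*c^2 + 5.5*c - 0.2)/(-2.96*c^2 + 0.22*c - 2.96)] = (-7.252*c^4 + 1.078*c^3 - 5.5442*c^2 + 0.6512*c - 16.236)/(8.7616*c^4 - 1.3024*c^3 + 17.5716*c^2 - 1.3024*c + 8.7616)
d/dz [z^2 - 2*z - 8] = 2*z - 2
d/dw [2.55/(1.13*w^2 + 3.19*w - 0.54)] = (-5.763*w - 8.1345)/(1.13*w^2 + 3.19*w - 0.54)^2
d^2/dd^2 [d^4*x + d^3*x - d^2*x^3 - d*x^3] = 2*x*(6*d^2 + 3*d - x^2)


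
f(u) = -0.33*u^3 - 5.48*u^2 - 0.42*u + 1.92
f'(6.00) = -101.82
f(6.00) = -269.16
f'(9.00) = -179.25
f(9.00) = -686.31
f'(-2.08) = 18.09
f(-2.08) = -17.95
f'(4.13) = -62.57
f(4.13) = -116.53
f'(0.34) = -4.26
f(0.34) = 1.13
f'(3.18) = -45.28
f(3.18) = -65.44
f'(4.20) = -63.92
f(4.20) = -120.96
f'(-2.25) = 19.23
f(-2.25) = -21.12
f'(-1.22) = 11.48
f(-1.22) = -5.12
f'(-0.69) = 6.67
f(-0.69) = -0.29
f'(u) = -0.99*u^2 - 10.96*u - 0.42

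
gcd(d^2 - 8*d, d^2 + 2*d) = d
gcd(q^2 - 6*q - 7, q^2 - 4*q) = 1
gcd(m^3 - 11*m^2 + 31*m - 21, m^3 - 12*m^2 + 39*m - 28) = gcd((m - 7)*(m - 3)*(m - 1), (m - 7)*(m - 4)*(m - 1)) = m^2 - 8*m + 7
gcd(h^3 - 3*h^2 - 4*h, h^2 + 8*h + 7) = h + 1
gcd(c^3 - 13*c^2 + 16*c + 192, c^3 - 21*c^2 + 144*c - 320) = c^2 - 16*c + 64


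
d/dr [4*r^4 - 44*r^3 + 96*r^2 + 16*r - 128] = 16*r^3 - 132*r^2 + 192*r + 16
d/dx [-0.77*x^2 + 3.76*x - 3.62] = 3.76 - 1.54*x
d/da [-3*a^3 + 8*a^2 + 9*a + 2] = -9*a^2 + 16*a + 9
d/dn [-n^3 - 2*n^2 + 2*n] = -3*n^2 - 4*n + 2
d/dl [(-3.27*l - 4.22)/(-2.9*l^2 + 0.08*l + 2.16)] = (9.483*l^2 - 0.2616*l - (3.27*l + 4.22)*(5.8*l - 0.08) - 7.0632)/(-2.9*l^2 + 0.08*l + 2.16)^2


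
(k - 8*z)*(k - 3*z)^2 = k^3 - 14*k^2*z + 57*k*z^2 - 72*z^3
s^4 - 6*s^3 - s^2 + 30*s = s*(s - 5)*(s - 3)*(s + 2)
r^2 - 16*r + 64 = (r - 8)^2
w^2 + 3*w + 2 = (w + 1)*(w + 2)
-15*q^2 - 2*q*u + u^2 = (-5*q + u)*(3*q + u)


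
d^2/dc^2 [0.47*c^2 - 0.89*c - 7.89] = 0.940000000000000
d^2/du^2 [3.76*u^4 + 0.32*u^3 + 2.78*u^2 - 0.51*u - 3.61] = 45.12*u^2 + 1.92*u + 5.56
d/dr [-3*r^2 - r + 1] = -6*r - 1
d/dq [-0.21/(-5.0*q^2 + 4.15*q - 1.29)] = (0.8715 - 2.1*q)/(5.0*q^2 - 4.15*q + 1.29)^2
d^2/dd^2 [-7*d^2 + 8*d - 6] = -14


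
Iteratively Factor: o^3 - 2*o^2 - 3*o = (o - 3)*(o^2 + o) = o*(o - 3)*(o + 1)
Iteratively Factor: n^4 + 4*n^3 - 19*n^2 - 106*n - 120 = (n - 5)*(n^3 + 9*n^2 + 26*n + 24) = (n - 5)*(n + 3)*(n^2 + 6*n + 8) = (n - 5)*(n + 3)*(n + 4)*(n + 2)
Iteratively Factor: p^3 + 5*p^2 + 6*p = (p + 3)*(p^2 + 2*p) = p*(p + 3)*(p + 2)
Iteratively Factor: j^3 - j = (j)*(j^2 - 1) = j*(j + 1)*(j - 1)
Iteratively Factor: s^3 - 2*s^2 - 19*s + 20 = (s + 4)*(s^2 - 6*s + 5) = (s - 1)*(s + 4)*(s - 5)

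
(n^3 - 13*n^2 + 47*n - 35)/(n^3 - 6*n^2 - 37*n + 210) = (n - 1)/(n + 6)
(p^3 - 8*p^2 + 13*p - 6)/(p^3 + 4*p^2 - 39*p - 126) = (p^2 - 2*p + 1)/(p^2 + 10*p + 21)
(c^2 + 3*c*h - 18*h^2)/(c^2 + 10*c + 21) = (c^2 + 3*c*h - 18*h^2)/(c^2 + 10*c + 21)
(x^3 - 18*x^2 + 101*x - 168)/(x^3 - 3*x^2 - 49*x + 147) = (x - 8)/(x + 7)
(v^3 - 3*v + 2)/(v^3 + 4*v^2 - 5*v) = (v^2 + v - 2)/(v*(v + 5))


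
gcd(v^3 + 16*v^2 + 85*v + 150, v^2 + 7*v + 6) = v + 6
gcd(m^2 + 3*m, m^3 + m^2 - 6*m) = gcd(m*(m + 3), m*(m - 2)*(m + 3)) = m^2 + 3*m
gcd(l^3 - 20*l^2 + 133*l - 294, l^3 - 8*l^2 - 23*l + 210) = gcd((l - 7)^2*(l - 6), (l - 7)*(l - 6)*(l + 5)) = l^2 - 13*l + 42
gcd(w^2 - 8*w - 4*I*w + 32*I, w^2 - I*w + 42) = 1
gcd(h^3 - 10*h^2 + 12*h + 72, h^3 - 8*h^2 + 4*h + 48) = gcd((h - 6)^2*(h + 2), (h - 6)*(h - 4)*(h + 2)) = h^2 - 4*h - 12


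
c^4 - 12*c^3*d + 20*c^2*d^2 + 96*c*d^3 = c*(c - 8*d)*(c - 6*d)*(c + 2*d)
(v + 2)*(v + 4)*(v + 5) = v^3 + 11*v^2 + 38*v + 40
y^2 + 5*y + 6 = (y + 2)*(y + 3)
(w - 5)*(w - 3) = w^2 - 8*w + 15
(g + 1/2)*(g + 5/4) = g^2 + 7*g/4 + 5/8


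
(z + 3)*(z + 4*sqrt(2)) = z^2 + 3*z + 4*sqrt(2)*z + 12*sqrt(2)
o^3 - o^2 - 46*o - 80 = (o - 8)*(o + 2)*(o + 5)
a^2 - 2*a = a*(a - 2)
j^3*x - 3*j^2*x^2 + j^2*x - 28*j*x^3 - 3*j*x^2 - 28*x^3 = (j - 7*x)*(j + 4*x)*(j*x + x)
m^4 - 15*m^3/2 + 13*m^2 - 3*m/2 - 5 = (m - 5)*(m - 2)*(m - 1)*(m + 1/2)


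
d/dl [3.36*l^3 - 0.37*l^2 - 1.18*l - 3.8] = 10.08*l^2 - 0.74*l - 1.18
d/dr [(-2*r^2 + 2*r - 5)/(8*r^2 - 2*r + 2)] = 3*(-2*r^2 + 12*r - 1)/(2*(16*r^4 - 8*r^3 + 9*r^2 - 2*r + 1))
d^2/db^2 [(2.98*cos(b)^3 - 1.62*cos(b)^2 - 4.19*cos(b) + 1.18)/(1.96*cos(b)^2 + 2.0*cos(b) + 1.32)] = (1.37235607170314e-16*sin(b)^6 - 0.110554141241461*cos(b)^7 - 0.338431044616717*cos(b)^6 - 0.515242916944019*cos(b)^5 - 1.26876304480708*cos(b)^4 - 1.19643030418775*cos(b)^3 + 1.03591729445525*cos(b)^2 + 1.29758337706067*cos(b) + 0.191326721389188)/(0.072713462024585*cos(b)^6 + 0.222592230687505*cos(b)^5 + 0.374045801526718*cos(b)^4 + 0.377074885304586*cos(b)^3 + 0.251908396946565*cos(b)^2 + 0.100959158358473*cos(b) + 0.022211014838864)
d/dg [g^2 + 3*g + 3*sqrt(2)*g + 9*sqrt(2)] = 2*g + 3 + 3*sqrt(2)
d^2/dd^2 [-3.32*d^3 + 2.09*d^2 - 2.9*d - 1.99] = 4.18 - 19.92*d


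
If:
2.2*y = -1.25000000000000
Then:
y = -0.57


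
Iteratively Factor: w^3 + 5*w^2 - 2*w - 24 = (w + 4)*(w^2 + w - 6) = (w + 3)*(w + 4)*(w - 2)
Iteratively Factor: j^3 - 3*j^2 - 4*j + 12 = (j + 2)*(j^2 - 5*j + 6) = (j - 2)*(j + 2)*(j - 3)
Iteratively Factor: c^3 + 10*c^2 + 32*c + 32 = (c + 2)*(c^2 + 8*c + 16) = (c + 2)*(c + 4)*(c + 4)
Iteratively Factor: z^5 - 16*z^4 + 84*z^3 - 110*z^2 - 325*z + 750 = (z - 5)*(z^4 - 11*z^3 + 29*z^2 + 35*z - 150) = (z - 5)^2*(z^3 - 6*z^2 - z + 30) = (z - 5)^2*(z - 3)*(z^2 - 3*z - 10) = (z - 5)^3*(z - 3)*(z + 2)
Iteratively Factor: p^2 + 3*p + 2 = (p + 1)*(p + 2)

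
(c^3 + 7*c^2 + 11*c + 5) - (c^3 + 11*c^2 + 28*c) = -4*c^2 - 17*c + 5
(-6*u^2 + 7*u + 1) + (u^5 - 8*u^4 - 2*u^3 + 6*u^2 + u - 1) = u^5 - 8*u^4 - 2*u^3 + 8*u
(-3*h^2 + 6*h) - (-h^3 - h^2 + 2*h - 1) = h^3 - 2*h^2 + 4*h + 1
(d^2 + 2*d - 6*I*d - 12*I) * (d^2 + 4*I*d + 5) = d^4 + 2*d^3 - 2*I*d^3 + 29*d^2 - 4*I*d^2 + 58*d - 30*I*d - 60*I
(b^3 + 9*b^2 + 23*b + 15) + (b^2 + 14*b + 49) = b^3 + 10*b^2 + 37*b + 64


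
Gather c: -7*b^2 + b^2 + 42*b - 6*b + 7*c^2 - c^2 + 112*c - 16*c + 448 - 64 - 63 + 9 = -6*b^2 + 36*b + 6*c^2 + 96*c + 330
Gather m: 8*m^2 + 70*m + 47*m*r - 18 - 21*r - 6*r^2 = 8*m^2 + m*(47*r + 70) - 6*r^2 - 21*r - 18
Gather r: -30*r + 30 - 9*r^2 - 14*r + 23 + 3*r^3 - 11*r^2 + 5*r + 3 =3*r^3 - 20*r^2 - 39*r + 56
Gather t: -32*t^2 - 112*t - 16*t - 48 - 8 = -32*t^2 - 128*t - 56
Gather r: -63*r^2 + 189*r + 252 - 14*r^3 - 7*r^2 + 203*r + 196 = -14*r^3 - 70*r^2 + 392*r + 448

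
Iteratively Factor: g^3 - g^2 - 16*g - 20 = (g + 2)*(g^2 - 3*g - 10) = (g - 5)*(g + 2)*(g + 2)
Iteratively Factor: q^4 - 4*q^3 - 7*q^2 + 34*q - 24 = (q + 3)*(q^3 - 7*q^2 + 14*q - 8) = (q - 2)*(q + 3)*(q^2 - 5*q + 4) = (q - 4)*(q - 2)*(q + 3)*(q - 1)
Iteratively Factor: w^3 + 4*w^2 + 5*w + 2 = (w + 1)*(w^2 + 3*w + 2) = (w + 1)*(w + 2)*(w + 1)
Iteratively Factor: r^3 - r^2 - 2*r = (r - 2)*(r^2 + r) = r*(r - 2)*(r + 1)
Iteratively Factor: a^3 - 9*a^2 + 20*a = (a)*(a^2 - 9*a + 20) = a*(a - 5)*(a - 4)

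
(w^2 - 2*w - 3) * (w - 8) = w^3 - 10*w^2 + 13*w + 24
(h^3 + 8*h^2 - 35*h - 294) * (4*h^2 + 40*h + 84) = 4*h^5 + 72*h^4 + 264*h^3 - 1904*h^2 - 14700*h - 24696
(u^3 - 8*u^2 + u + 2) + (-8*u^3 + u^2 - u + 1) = -7*u^3 - 7*u^2 + 3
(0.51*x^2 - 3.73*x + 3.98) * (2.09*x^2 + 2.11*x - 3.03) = 1.0659*x^4 - 6.7196*x^3 - 1.0974*x^2 + 19.6997*x - 12.0594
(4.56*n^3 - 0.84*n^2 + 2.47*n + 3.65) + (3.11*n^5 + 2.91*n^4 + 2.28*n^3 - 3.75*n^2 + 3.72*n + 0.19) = 3.11*n^5 + 2.91*n^4 + 6.84*n^3 - 4.59*n^2 + 6.19*n + 3.84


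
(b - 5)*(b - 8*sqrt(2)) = b^2 - 8*sqrt(2)*b - 5*b + 40*sqrt(2)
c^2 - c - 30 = (c - 6)*(c + 5)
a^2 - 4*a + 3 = (a - 3)*(a - 1)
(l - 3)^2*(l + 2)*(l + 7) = l^4 + 3*l^3 - 31*l^2 - 3*l + 126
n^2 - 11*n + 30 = (n - 6)*(n - 5)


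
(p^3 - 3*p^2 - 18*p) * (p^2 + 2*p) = p^5 - p^4 - 24*p^3 - 36*p^2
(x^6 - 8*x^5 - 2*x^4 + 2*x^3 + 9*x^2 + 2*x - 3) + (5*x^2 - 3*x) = x^6 - 8*x^5 - 2*x^4 + 2*x^3 + 14*x^2 - x - 3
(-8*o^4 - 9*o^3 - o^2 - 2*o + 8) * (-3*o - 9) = 24*o^5 + 99*o^4 + 84*o^3 + 15*o^2 - 6*o - 72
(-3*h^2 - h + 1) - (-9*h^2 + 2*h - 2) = 6*h^2 - 3*h + 3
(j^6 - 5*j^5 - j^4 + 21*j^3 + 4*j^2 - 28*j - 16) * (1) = j^6 - 5*j^5 - j^4 + 21*j^3 + 4*j^2 - 28*j - 16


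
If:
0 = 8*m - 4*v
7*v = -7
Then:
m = -1/2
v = -1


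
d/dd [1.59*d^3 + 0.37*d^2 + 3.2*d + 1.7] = 4.77*d^2 + 0.74*d + 3.2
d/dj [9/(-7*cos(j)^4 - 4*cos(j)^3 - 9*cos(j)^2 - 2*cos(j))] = -18*(39*cos(j)/2 + 3*cos(2*j) + 7*cos(3*j)/2 + 4)*sin(j)/((7*cos(j)^3 + 4*cos(j)^2 + 9*cos(j) + 2)^2*cos(j)^2)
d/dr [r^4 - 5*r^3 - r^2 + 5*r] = 4*r^3 - 15*r^2 - 2*r + 5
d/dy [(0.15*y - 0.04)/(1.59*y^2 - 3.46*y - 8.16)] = (-0.2385*y^2 + 0.1272*y - 1.3624)/(2.5281*y^4 - 11.0028*y^3 - 13.9772*y^2 + 56.4672*y + 66.5856)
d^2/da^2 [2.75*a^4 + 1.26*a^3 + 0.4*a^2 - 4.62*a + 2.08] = 33.0*a^2 + 7.56*a + 0.8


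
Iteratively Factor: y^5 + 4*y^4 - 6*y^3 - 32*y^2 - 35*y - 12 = (y - 3)*(y^4 + 7*y^3 + 15*y^2 + 13*y + 4) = (y - 3)*(y + 4)*(y^3 + 3*y^2 + 3*y + 1) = (y - 3)*(y + 1)*(y + 4)*(y^2 + 2*y + 1) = (y - 3)*(y + 1)^2*(y + 4)*(y + 1)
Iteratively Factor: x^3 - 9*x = (x - 3)*(x^2 + 3*x) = x*(x - 3)*(x + 3)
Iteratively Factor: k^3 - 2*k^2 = (k)*(k^2 - 2*k) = k^2*(k - 2)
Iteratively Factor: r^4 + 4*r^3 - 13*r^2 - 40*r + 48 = (r - 1)*(r^3 + 5*r^2 - 8*r - 48) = (r - 1)*(r + 4)*(r^2 + r - 12) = (r - 1)*(r + 4)^2*(r - 3)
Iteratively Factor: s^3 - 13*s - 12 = (s + 3)*(s^2 - 3*s - 4) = (s + 1)*(s + 3)*(s - 4)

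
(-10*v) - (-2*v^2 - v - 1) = 2*v^2 - 9*v + 1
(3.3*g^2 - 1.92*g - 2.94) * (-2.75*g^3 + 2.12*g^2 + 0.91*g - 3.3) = -9.075*g^5 + 12.276*g^4 + 7.0176*g^3 - 18.87*g^2 + 3.6606*g + 9.702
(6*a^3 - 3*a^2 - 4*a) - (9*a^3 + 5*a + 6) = -3*a^3 - 3*a^2 - 9*a - 6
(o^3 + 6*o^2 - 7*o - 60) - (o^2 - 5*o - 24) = o^3 + 5*o^2 - 2*o - 36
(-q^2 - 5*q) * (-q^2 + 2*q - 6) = q^4 + 3*q^3 - 4*q^2 + 30*q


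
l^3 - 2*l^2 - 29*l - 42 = (l - 7)*(l + 2)*(l + 3)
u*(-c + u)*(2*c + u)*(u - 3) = -2*c^2*u^2 + 6*c^2*u + c*u^3 - 3*c*u^2 + u^4 - 3*u^3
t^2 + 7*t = t*(t + 7)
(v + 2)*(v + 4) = v^2 + 6*v + 8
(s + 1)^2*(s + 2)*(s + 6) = s^4 + 10*s^3 + 29*s^2 + 32*s + 12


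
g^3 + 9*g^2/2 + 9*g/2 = g*(g + 3/2)*(g + 3)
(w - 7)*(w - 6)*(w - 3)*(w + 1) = w^4 - 15*w^3 + 65*w^2 - 45*w - 126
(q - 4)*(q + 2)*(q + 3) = q^3 + q^2 - 14*q - 24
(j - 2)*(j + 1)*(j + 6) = j^3 + 5*j^2 - 8*j - 12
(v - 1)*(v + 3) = v^2 + 2*v - 3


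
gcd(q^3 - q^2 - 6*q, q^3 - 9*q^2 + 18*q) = q^2 - 3*q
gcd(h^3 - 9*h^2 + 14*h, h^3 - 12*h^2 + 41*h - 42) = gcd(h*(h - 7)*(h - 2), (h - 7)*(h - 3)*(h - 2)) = h^2 - 9*h + 14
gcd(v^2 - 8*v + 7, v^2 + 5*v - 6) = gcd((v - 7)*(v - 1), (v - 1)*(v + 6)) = v - 1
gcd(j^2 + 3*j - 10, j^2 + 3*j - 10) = j^2 + 3*j - 10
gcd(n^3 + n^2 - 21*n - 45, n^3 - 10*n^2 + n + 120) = n^2 - 2*n - 15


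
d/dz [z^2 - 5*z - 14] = 2*z - 5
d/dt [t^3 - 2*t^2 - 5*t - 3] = 3*t^2 - 4*t - 5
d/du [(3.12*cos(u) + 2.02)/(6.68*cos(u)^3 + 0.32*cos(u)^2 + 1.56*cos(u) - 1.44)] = (41.6832*cos(u)^3 + 41.4792*cos(u)^2 + 1.2928*cos(u) + 7.644)*sin(u)/(44.6224*cos(u)^6 + 4.2752*cos(u)^5 + 20.944*cos(u)^4 - 18.24*cos(u)^3 + 1.512*cos(u)^2 - 4.4928*cos(u) + 2.0736)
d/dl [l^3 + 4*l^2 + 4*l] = 3*l^2 + 8*l + 4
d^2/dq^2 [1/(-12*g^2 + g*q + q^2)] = 2*(12*g^2 - g*q - q^2 + (g + 2*q)^2)/(-12*g^2 + g*q + q^2)^3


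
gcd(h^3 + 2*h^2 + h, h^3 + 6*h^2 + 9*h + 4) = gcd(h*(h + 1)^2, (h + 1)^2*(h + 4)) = h^2 + 2*h + 1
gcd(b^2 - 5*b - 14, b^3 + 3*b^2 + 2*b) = b + 2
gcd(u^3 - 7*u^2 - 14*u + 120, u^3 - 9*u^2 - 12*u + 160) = u^2 - u - 20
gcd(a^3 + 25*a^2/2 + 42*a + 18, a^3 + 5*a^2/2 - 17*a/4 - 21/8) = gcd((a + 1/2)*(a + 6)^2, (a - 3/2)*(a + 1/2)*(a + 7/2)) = a + 1/2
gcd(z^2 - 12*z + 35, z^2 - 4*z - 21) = z - 7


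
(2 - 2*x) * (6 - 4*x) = 8*x^2 - 20*x + 12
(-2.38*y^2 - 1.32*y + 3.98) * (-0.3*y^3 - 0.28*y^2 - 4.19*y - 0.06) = 0.714*y^5 + 1.0624*y^4 + 9.1478*y^3 + 4.5592*y^2 - 16.597*y - 0.2388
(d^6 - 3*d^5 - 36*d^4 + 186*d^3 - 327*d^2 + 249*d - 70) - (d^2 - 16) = d^6 - 3*d^5 - 36*d^4 + 186*d^3 - 328*d^2 + 249*d - 54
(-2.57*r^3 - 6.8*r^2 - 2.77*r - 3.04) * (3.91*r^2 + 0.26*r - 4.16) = -10.0487*r^5 - 27.2562*r^4 - 1.9075*r^3 + 15.6814*r^2 + 10.7328*r + 12.6464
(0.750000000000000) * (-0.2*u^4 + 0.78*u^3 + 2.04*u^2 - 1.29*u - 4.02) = -0.15*u^4 + 0.585*u^3 + 1.53*u^2 - 0.9675*u - 3.015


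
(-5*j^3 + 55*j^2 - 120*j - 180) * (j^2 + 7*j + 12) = -5*j^5 + 20*j^4 + 205*j^3 - 360*j^2 - 2700*j - 2160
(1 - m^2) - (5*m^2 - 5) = 6 - 6*m^2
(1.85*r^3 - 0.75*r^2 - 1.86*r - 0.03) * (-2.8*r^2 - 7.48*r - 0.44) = -5.18*r^5 - 11.738*r^4 + 10.004*r^3 + 14.3268*r^2 + 1.0428*r + 0.0132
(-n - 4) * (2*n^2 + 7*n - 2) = -2*n^3 - 15*n^2 - 26*n + 8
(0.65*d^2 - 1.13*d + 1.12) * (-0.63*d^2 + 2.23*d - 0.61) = -0.4095*d^4 + 2.1614*d^3 - 3.622*d^2 + 3.1869*d - 0.6832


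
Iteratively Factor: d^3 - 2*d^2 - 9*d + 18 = (d - 3)*(d^2 + d - 6) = (d - 3)*(d + 3)*(d - 2)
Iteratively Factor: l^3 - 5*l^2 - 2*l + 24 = (l + 2)*(l^2 - 7*l + 12) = (l - 4)*(l + 2)*(l - 3)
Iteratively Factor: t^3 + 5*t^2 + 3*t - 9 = (t + 3)*(t^2 + 2*t - 3) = (t + 3)^2*(t - 1)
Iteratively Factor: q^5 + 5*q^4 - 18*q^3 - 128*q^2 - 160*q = (q + 4)*(q^4 + q^3 - 22*q^2 - 40*q) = (q - 5)*(q + 4)*(q^3 + 6*q^2 + 8*q) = (q - 5)*(q + 4)^2*(q^2 + 2*q) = (q - 5)*(q + 2)*(q + 4)^2*(q)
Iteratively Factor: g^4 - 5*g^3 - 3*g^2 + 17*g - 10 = (g - 1)*(g^3 - 4*g^2 - 7*g + 10) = (g - 5)*(g - 1)*(g^2 + g - 2) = (g - 5)*(g - 1)^2*(g + 2)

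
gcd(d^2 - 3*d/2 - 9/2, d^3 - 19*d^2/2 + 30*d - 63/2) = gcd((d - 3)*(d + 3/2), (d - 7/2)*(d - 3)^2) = d - 3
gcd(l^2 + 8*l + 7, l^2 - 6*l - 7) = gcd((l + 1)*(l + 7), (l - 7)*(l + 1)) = l + 1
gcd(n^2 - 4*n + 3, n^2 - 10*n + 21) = n - 3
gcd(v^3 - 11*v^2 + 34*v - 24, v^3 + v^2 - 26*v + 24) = v^2 - 5*v + 4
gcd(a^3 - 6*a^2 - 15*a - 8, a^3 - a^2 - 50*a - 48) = a^2 - 7*a - 8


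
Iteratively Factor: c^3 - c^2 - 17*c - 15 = (c + 1)*(c^2 - 2*c - 15) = (c + 1)*(c + 3)*(c - 5)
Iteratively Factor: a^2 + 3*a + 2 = (a + 2)*(a + 1)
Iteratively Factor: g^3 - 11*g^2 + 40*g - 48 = (g - 4)*(g^2 - 7*g + 12) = (g - 4)*(g - 3)*(g - 4)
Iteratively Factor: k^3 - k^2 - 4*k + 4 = (k - 1)*(k^2 - 4) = (k - 2)*(k - 1)*(k + 2)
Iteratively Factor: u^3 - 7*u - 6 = (u + 2)*(u^2 - 2*u - 3) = (u - 3)*(u + 2)*(u + 1)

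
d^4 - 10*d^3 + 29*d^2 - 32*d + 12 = (d - 6)*(d - 2)*(d - 1)^2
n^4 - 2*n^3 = n^3*(n - 2)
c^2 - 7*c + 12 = (c - 4)*(c - 3)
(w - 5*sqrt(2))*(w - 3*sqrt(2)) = w^2 - 8*sqrt(2)*w + 30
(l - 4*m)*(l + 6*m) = l^2 + 2*l*m - 24*m^2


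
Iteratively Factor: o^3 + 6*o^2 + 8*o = (o + 4)*(o^2 + 2*o) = o*(o + 4)*(o + 2)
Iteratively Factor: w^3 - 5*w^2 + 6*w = (w - 2)*(w^2 - 3*w) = w*(w - 2)*(w - 3)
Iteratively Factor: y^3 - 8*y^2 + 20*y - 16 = (y - 2)*(y^2 - 6*y + 8) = (y - 4)*(y - 2)*(y - 2)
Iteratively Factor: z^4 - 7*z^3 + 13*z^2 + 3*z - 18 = (z + 1)*(z^3 - 8*z^2 + 21*z - 18) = (z - 3)*(z + 1)*(z^2 - 5*z + 6) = (z - 3)*(z - 2)*(z + 1)*(z - 3)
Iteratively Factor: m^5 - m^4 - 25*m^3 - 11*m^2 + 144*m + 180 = (m + 2)*(m^4 - 3*m^3 - 19*m^2 + 27*m + 90) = (m + 2)^2*(m^3 - 5*m^2 - 9*m + 45) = (m - 3)*(m + 2)^2*(m^2 - 2*m - 15) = (m - 3)*(m + 2)^2*(m + 3)*(m - 5)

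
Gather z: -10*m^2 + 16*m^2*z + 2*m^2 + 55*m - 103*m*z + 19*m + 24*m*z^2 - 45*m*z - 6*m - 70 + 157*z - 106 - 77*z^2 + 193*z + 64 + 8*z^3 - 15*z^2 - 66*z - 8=-8*m^2 + 68*m + 8*z^3 + z^2*(24*m - 92) + z*(16*m^2 - 148*m + 284) - 120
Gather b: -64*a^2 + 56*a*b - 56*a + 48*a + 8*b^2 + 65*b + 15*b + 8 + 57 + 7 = -64*a^2 - 8*a + 8*b^2 + b*(56*a + 80) + 72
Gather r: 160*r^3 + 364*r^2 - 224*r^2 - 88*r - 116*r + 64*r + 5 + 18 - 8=160*r^3 + 140*r^2 - 140*r + 15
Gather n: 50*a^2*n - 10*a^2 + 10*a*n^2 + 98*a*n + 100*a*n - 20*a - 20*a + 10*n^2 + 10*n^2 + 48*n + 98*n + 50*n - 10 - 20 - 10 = -10*a^2 - 40*a + n^2*(10*a + 20) + n*(50*a^2 + 198*a + 196) - 40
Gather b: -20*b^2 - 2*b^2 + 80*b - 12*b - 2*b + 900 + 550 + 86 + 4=-22*b^2 + 66*b + 1540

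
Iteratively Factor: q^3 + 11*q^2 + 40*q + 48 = (q + 4)*(q^2 + 7*q + 12) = (q + 4)^2*(q + 3)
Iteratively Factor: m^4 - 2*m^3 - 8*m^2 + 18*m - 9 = (m - 3)*(m^3 + m^2 - 5*m + 3) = (m - 3)*(m - 1)*(m^2 + 2*m - 3) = (m - 3)*(m - 1)*(m + 3)*(m - 1)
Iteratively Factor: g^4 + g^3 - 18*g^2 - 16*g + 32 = (g - 4)*(g^3 + 5*g^2 + 2*g - 8) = (g - 4)*(g + 2)*(g^2 + 3*g - 4) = (g - 4)*(g - 1)*(g + 2)*(g + 4)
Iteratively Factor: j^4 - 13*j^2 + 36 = (j + 2)*(j^3 - 2*j^2 - 9*j + 18) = (j - 3)*(j + 2)*(j^2 + j - 6) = (j - 3)*(j + 2)*(j + 3)*(j - 2)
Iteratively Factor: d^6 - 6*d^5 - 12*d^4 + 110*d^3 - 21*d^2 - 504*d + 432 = (d + 3)*(d^5 - 9*d^4 + 15*d^3 + 65*d^2 - 216*d + 144) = (d - 4)*(d + 3)*(d^4 - 5*d^3 - 5*d^2 + 45*d - 36) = (d - 4)^2*(d + 3)*(d^3 - d^2 - 9*d + 9) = (d - 4)^2*(d - 1)*(d + 3)*(d^2 - 9) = (d - 4)^2*(d - 3)*(d - 1)*(d + 3)*(d + 3)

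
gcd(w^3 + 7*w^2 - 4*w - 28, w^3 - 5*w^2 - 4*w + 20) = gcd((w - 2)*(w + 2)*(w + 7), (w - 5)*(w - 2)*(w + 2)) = w^2 - 4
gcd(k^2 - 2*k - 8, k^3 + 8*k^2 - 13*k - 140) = k - 4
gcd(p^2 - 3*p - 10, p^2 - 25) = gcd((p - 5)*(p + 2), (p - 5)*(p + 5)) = p - 5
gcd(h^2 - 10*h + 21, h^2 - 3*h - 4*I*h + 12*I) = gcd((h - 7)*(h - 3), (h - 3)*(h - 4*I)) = h - 3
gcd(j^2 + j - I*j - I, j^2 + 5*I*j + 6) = j - I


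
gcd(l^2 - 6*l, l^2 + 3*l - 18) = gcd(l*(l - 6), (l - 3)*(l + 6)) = 1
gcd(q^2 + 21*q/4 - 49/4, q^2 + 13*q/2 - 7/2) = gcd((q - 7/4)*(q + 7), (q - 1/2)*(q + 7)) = q + 7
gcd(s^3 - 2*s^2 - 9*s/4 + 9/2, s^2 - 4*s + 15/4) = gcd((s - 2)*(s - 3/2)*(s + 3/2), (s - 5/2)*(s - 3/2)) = s - 3/2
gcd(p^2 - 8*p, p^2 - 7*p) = p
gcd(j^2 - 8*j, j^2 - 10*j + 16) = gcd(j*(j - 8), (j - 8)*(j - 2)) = j - 8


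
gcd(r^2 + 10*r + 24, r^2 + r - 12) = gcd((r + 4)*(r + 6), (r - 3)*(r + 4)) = r + 4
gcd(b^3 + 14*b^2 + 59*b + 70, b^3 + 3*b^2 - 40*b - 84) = b^2 + 9*b + 14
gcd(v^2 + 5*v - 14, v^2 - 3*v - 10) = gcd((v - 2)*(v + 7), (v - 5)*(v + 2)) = 1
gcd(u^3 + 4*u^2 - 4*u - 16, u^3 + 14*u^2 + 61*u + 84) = u + 4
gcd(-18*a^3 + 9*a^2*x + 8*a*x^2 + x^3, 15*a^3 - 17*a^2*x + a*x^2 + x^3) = -a + x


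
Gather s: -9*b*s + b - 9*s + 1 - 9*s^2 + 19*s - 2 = b - 9*s^2 + s*(10 - 9*b) - 1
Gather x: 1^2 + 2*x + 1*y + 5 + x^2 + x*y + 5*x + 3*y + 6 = x^2 + x*(y + 7) + 4*y + 12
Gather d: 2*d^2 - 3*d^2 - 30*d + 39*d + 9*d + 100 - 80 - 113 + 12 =-d^2 + 18*d - 81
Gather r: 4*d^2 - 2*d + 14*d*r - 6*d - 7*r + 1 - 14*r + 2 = 4*d^2 - 8*d + r*(14*d - 21) + 3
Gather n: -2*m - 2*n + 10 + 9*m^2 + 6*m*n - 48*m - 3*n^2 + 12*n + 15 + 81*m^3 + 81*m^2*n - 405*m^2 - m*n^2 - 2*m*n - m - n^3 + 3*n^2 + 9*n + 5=81*m^3 - 396*m^2 - m*n^2 - 51*m - n^3 + n*(81*m^2 + 4*m + 19) + 30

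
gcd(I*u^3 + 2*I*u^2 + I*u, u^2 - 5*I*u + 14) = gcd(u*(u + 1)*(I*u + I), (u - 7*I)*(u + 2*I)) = 1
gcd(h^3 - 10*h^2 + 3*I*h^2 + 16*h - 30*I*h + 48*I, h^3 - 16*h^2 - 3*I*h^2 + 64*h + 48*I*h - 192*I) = h - 8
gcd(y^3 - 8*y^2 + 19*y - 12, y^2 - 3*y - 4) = y - 4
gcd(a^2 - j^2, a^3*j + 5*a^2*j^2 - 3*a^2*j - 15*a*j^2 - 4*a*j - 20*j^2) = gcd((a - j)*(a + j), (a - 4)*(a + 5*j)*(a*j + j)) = 1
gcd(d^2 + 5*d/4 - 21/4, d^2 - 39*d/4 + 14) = d - 7/4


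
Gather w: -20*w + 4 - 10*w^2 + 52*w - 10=-10*w^2 + 32*w - 6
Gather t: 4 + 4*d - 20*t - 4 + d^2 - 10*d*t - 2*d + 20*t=d^2 - 10*d*t + 2*d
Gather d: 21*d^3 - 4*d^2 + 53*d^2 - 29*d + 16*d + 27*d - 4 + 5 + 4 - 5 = 21*d^3 + 49*d^2 + 14*d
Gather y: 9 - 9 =0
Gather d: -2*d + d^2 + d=d^2 - d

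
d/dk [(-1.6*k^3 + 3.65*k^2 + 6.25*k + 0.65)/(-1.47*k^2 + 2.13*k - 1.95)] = (2.352*k^4 - 6.816*k^3 + 26.322*k^2 - 12.324*k - 13.572)/(2.1609*k^4 - 6.2622*k^3 + 10.2699*k^2 - 8.307*k + 3.8025)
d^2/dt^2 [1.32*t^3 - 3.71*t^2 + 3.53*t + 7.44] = 7.92*t - 7.42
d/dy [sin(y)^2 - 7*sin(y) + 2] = (2*sin(y) - 7)*cos(y)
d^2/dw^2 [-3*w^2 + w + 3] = -6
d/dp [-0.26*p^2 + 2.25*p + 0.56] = 2.25 - 0.52*p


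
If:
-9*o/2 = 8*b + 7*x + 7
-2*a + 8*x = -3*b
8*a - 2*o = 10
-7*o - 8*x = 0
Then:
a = 1877/1764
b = -905/882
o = -328/441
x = 41/63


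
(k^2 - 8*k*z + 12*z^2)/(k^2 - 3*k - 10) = (-k^2 + 8*k*z - 12*z^2)/(-k^2 + 3*k + 10)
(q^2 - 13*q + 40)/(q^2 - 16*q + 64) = (q - 5)/(q - 8)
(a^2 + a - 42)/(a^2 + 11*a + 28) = (a - 6)/(a + 4)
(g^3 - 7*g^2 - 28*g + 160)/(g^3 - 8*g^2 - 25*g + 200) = (g - 4)/(g - 5)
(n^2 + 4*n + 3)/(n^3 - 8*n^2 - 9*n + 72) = (n + 1)/(n^2 - 11*n + 24)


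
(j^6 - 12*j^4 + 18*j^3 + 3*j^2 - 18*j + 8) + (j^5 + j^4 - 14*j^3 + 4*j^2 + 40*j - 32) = j^6 + j^5 - 11*j^4 + 4*j^3 + 7*j^2 + 22*j - 24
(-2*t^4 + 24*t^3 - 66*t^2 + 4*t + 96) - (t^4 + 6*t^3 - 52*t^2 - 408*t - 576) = -3*t^4 + 18*t^3 - 14*t^2 + 412*t + 672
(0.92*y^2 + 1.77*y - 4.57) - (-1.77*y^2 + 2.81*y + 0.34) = 2.69*y^2 - 1.04*y - 4.91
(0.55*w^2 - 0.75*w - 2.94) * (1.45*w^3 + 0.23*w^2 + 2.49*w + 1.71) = 0.7975*w^5 - 0.961*w^4 - 3.066*w^3 - 1.6032*w^2 - 8.6031*w - 5.0274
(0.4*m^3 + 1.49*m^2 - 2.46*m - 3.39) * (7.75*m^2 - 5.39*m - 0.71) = 3.1*m^5 + 9.3915*m^4 - 27.3801*m^3 - 14.071*m^2 + 20.0187*m + 2.4069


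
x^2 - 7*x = x*(x - 7)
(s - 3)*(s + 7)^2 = s^3 + 11*s^2 + 7*s - 147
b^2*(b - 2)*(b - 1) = b^4 - 3*b^3 + 2*b^2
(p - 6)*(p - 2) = p^2 - 8*p + 12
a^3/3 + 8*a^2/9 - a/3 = a*(a/3 + 1)*(a - 1/3)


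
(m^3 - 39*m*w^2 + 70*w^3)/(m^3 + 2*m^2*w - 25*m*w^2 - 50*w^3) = (m^2 + 5*m*w - 14*w^2)/(m^2 + 7*m*w + 10*w^2)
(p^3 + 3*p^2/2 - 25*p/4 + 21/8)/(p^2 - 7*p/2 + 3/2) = (p^2 + 2*p - 21/4)/(p - 3)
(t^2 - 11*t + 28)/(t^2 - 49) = (t - 4)/(t + 7)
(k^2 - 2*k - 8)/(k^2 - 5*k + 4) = (k + 2)/(k - 1)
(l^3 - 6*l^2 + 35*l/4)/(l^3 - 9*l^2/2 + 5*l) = (l - 7/2)/(l - 2)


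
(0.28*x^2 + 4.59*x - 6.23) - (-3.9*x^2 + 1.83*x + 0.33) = 4.18*x^2 + 2.76*x - 6.56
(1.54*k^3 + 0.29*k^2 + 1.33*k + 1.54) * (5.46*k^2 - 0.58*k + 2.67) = 8.4084*k^5 + 0.6902*k^4 + 11.2054*k^3 + 8.4113*k^2 + 2.6579*k + 4.1118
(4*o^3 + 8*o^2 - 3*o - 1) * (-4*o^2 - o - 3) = -16*o^5 - 36*o^4 - 8*o^3 - 17*o^2 + 10*o + 3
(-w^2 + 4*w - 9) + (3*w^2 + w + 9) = 2*w^2 + 5*w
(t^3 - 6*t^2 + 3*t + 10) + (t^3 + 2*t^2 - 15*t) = 2*t^3 - 4*t^2 - 12*t + 10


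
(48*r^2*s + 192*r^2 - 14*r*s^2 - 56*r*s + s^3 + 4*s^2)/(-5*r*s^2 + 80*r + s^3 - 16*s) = (-48*r^2 + 14*r*s - s^2)/(5*r*s - 20*r - s^2 + 4*s)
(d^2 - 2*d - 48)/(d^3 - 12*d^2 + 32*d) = (d + 6)/(d*(d - 4))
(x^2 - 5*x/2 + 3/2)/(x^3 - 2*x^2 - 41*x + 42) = (x - 3/2)/(x^2 - x - 42)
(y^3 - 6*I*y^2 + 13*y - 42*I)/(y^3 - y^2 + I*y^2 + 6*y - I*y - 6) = (y - 7*I)/(y - 1)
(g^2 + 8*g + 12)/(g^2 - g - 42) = (g + 2)/(g - 7)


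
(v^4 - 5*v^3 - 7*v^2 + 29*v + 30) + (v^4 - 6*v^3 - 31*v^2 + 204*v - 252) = 2*v^4 - 11*v^3 - 38*v^2 + 233*v - 222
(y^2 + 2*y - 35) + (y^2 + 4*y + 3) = 2*y^2 + 6*y - 32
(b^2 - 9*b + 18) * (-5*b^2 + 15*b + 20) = -5*b^4 + 60*b^3 - 205*b^2 + 90*b + 360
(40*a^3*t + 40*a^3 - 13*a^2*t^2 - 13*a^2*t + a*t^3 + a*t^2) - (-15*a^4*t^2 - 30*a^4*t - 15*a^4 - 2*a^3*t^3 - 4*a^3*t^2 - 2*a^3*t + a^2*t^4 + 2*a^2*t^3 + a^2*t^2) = 15*a^4*t^2 + 30*a^4*t + 15*a^4 + 2*a^3*t^3 + 4*a^3*t^2 + 42*a^3*t + 40*a^3 - a^2*t^4 - 2*a^2*t^3 - 14*a^2*t^2 - 13*a^2*t + a*t^3 + a*t^2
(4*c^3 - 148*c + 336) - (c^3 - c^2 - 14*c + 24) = 3*c^3 + c^2 - 134*c + 312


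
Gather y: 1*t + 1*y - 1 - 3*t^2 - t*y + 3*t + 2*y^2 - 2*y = -3*t^2 + 4*t + 2*y^2 + y*(-t - 1) - 1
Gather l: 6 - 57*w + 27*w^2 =27*w^2 - 57*w + 6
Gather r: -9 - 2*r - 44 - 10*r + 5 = -12*r - 48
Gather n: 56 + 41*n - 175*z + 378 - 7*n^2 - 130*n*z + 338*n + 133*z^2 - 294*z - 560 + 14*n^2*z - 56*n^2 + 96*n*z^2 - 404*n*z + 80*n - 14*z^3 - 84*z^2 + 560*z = n^2*(14*z - 63) + n*(96*z^2 - 534*z + 459) - 14*z^3 + 49*z^2 + 91*z - 126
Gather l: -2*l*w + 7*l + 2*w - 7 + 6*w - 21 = l*(7 - 2*w) + 8*w - 28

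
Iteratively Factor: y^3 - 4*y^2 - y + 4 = (y - 1)*(y^2 - 3*y - 4) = (y - 1)*(y + 1)*(y - 4)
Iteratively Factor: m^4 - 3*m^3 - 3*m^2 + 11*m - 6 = (m + 2)*(m^3 - 5*m^2 + 7*m - 3) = (m - 3)*(m + 2)*(m^2 - 2*m + 1) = (m - 3)*(m - 1)*(m + 2)*(m - 1)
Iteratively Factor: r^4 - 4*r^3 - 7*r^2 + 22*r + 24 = (r + 1)*(r^3 - 5*r^2 - 2*r + 24) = (r + 1)*(r + 2)*(r^2 - 7*r + 12) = (r - 4)*(r + 1)*(r + 2)*(r - 3)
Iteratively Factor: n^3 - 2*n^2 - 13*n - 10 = (n - 5)*(n^2 + 3*n + 2) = (n - 5)*(n + 2)*(n + 1)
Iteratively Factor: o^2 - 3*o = (o - 3)*(o)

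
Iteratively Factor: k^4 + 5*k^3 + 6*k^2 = (k + 2)*(k^3 + 3*k^2) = k*(k + 2)*(k^2 + 3*k) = k*(k + 2)*(k + 3)*(k)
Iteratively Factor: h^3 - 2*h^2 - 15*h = (h + 3)*(h^2 - 5*h) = (h - 5)*(h + 3)*(h)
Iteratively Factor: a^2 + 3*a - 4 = (a - 1)*(a + 4)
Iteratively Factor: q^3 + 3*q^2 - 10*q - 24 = (q + 2)*(q^2 + q - 12) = (q - 3)*(q + 2)*(q + 4)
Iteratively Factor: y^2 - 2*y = (y)*(y - 2)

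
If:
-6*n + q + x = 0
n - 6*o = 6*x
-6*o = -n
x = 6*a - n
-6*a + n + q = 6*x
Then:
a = 0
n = 0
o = 0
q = 0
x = 0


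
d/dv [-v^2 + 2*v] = 2 - 2*v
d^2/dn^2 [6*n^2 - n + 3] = 12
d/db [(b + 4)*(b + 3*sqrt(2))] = 2*b + 4 + 3*sqrt(2)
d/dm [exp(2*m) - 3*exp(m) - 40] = (2*exp(m) - 3)*exp(m)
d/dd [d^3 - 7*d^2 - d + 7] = 3*d^2 - 14*d - 1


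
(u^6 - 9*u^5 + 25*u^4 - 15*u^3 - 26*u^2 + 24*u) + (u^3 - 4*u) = u^6 - 9*u^5 + 25*u^4 - 14*u^3 - 26*u^2 + 20*u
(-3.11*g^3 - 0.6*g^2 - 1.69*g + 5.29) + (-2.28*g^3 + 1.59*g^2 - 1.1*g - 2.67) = -5.39*g^3 + 0.99*g^2 - 2.79*g + 2.62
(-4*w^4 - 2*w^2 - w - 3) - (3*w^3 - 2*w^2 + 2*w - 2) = -4*w^4 - 3*w^3 - 3*w - 1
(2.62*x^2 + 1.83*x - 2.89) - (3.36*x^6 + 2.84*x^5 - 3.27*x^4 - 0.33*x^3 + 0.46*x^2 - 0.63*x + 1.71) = -3.36*x^6 - 2.84*x^5 + 3.27*x^4 + 0.33*x^3 + 2.16*x^2 + 2.46*x - 4.6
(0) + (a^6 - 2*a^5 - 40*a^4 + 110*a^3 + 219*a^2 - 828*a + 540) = a^6 - 2*a^5 - 40*a^4 + 110*a^3 + 219*a^2 - 828*a + 540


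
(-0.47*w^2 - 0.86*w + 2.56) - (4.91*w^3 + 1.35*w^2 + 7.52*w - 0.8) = -4.91*w^3 - 1.82*w^2 - 8.38*w + 3.36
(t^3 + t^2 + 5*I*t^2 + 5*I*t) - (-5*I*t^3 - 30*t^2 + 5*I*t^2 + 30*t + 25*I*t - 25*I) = t^3 + 5*I*t^3 + 31*t^2 - 30*t - 20*I*t + 25*I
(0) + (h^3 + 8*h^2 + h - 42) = h^3 + 8*h^2 + h - 42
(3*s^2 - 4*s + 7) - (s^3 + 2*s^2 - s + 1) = -s^3 + s^2 - 3*s + 6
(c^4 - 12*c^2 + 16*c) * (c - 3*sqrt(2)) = c^5 - 3*sqrt(2)*c^4 - 12*c^3 + 16*c^2 + 36*sqrt(2)*c^2 - 48*sqrt(2)*c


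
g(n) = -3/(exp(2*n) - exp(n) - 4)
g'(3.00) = 0.02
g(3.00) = -0.00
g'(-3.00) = -0.00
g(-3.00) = 0.74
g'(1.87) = 0.23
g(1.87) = -0.09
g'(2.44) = 0.06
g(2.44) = -0.03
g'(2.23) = 0.09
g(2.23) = -0.04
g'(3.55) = 0.01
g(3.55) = -0.00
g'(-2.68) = -0.01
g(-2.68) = 0.74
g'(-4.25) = -0.00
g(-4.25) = 0.75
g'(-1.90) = -0.02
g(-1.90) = 0.73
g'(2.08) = 0.13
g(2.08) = -0.06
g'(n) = -3*(-2*exp(2*n) + exp(n))/(exp(2*n) - exp(n) - 4)^2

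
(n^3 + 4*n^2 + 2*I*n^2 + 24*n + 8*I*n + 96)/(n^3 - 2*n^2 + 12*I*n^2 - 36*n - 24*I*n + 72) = (n^2 + n*(4 - 4*I) - 16*I)/(n^2 + n*(-2 + 6*I) - 12*I)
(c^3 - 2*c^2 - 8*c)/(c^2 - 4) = c*(c - 4)/(c - 2)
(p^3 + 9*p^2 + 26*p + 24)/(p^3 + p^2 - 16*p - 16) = (p^2 + 5*p + 6)/(p^2 - 3*p - 4)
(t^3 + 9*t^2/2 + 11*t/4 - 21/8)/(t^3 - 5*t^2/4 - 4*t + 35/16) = 2*(4*t^2 + 20*t + 21)/(8*t^2 - 6*t - 35)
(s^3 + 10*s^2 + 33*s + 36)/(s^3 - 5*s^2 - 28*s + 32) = (s^2 + 6*s + 9)/(s^2 - 9*s + 8)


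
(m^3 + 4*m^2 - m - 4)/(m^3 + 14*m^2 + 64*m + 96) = (m^2 - 1)/(m^2 + 10*m + 24)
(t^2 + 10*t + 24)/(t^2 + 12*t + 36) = (t + 4)/(t + 6)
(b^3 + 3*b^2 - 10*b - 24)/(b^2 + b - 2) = (b^2 + b - 12)/(b - 1)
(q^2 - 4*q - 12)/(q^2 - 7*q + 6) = (q + 2)/(q - 1)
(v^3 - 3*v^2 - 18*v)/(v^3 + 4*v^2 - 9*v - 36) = v*(v - 6)/(v^2 + v - 12)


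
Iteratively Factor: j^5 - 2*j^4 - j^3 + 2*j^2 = (j)*(j^4 - 2*j^3 - j^2 + 2*j) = j*(j - 2)*(j^3 - j) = j*(j - 2)*(j - 1)*(j^2 + j) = j^2*(j - 2)*(j - 1)*(j + 1)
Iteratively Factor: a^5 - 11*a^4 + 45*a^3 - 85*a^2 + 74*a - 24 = (a - 1)*(a^4 - 10*a^3 + 35*a^2 - 50*a + 24) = (a - 1)^2*(a^3 - 9*a^2 + 26*a - 24) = (a - 4)*(a - 1)^2*(a^2 - 5*a + 6) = (a - 4)*(a - 2)*(a - 1)^2*(a - 3)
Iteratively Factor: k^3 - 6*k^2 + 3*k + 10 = (k - 5)*(k^2 - k - 2) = (k - 5)*(k - 2)*(k + 1)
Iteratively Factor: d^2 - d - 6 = (d - 3)*(d + 2)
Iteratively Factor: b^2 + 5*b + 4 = (b + 4)*(b + 1)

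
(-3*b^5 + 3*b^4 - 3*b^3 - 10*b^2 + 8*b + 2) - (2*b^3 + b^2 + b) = -3*b^5 + 3*b^4 - 5*b^3 - 11*b^2 + 7*b + 2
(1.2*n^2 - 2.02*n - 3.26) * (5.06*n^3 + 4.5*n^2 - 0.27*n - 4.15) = 6.072*n^5 - 4.8212*n^4 - 25.9096*n^3 - 19.1046*n^2 + 9.2632*n + 13.529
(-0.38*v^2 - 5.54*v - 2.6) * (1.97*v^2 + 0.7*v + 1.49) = -0.7486*v^4 - 11.1798*v^3 - 9.5662*v^2 - 10.0746*v - 3.874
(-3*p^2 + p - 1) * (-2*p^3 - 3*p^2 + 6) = 6*p^5 + 7*p^4 - p^3 - 15*p^2 + 6*p - 6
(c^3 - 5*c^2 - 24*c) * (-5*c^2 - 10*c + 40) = -5*c^5 + 15*c^4 + 210*c^3 + 40*c^2 - 960*c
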